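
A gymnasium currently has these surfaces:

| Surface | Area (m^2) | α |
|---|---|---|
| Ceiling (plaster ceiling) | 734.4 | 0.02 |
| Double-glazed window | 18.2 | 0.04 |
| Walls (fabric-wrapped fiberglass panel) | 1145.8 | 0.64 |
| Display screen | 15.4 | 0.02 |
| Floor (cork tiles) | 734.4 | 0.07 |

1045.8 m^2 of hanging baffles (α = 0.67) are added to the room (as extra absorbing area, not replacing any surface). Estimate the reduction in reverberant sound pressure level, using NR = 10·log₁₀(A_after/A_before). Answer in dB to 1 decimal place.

Total absorption A_before = 734.4·0.02 + 18.2·0.04 + 1145.8·0.64 + 15.4·0.02 + 734.4·0.07
  = 14.688 + 0.728 + 733.312 + 0.308 + 51.408 = 800.444 m^2 sabins.
Added absorption = 1045.8 × 0.67 = 700.686 sabins.
New total A_after = 1501.130 sabins.
NR = 10·log₁₀(1501.130/800.444) = 2.7 dB.

2.7 dB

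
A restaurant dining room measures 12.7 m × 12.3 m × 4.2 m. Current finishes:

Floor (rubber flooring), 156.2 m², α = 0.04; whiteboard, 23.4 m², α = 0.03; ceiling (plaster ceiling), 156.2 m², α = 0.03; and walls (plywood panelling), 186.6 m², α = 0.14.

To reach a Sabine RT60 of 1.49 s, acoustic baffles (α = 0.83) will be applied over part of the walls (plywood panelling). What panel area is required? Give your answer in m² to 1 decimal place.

Equivalent absorption area: A₁ = 156.2*0.04 + 23.4*0.03 + 156.2*0.03 + 186.6*0.14 = 37.760 m².
Required A₂ = 0.161·656.082/1.49 = 70.892 sabins.
Absorption to add: 70.892 − 37.760 = 33.132 sabins.
Each m² of panel replacing the walls (plywood panelling) adds (0.83 − 0.14) = 0.69 sabins.
Panel area = 33.132 / 0.69 = 48.0 m².

48.0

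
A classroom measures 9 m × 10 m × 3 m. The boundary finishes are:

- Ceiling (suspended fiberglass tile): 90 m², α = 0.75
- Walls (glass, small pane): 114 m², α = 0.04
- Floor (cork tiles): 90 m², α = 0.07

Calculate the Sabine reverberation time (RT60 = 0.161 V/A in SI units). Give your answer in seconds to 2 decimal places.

0.55 sec

Total absorption A = 90·0.75 + 114·0.04 + 90·0.07
  = 67.500 + 4.560 + 6.300 = 78.360 m² sabins.
Volume V = 9 × 10 × 3 = 270 m³.
RT60 = 0.161 · V / A = 0.161 × 270 / 78.360 = 0.55 s.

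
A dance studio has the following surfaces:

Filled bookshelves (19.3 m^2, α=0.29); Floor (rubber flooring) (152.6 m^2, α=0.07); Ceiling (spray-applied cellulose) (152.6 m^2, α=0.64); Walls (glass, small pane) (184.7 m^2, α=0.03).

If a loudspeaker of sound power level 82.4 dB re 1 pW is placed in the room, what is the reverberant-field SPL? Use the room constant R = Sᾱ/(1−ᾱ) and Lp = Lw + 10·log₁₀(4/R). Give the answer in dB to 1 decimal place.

66.5 dB

A = 119.484 sabins; S = 509.2 m^2.
ᾱ = 119.484/509.2 = 0.2347; R = Sᾱ/(1−ᾱ) = 119.484/(1−0.2347) = 156.127 m^2.
Lp = 82.4 + 10·log₁₀(4/156.127) = 82.4 + (-15.91) = 66.5 dB.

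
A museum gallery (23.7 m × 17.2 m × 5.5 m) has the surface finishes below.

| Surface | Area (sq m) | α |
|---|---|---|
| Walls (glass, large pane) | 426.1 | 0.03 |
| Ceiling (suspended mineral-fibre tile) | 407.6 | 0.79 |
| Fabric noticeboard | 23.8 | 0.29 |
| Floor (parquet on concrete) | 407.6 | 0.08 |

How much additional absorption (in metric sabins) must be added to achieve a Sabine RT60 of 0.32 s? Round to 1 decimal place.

A₁ = Σ Sᵢαᵢ = 426.1×0.03 + 407.6×0.79 + 23.8×0.29 + 407.6×0.08 = 374.297 sabins.
V = 2242.02 m³. Required absorption A₂ = 0.161 × 2242.02 / 0.32 = 1128.016 sabins.
Additional absorption ΔA = 1128.016 − 374.297 = 753.7 sabins.

753.7 sabins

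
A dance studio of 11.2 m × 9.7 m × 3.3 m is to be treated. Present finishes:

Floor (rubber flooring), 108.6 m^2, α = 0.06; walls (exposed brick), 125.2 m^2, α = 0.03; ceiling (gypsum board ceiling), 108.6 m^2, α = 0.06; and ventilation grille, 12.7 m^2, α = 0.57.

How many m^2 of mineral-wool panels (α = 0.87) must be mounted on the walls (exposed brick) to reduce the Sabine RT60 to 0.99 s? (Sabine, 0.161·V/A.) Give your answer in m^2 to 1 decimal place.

40.8

A₁ = Σ Sᵢαᵢ = 108.6×0.06 + 125.2×0.03 + 108.6×0.06 + 12.7×0.57 = 24.027 sabins.
V = 358.512 m³. Target absorption A₂ = 0.161 × 358.512 / 0.99 = 58.303 sabins.
ΔA needed = 58.303 − 24.027 = 34.276 sabins.
Each m^2 of panel replacing the walls (exposed brick) adds (0.87 − 0.03) = 0.84 sabins.
Panel area = 34.276 / 0.84 = 40.8 m^2.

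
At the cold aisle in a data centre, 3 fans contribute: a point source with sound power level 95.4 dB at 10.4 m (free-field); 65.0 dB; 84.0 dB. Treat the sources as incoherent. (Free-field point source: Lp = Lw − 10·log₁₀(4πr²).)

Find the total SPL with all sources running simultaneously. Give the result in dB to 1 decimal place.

84.1 dB

Source at 10.4 m: Lp = 95.4 − 10·log₁₀(4π·10.4²) = 95.4 − 10·log₁₀(1359.179) = 64.1 dB.
Converting to relative power and adding: 10^(64.1/10) + 10^(65.0/10) + 10^(84.0/10) = 2.569e+08.
Back to dB: 10·log₁₀ Σ = 84.1 dB.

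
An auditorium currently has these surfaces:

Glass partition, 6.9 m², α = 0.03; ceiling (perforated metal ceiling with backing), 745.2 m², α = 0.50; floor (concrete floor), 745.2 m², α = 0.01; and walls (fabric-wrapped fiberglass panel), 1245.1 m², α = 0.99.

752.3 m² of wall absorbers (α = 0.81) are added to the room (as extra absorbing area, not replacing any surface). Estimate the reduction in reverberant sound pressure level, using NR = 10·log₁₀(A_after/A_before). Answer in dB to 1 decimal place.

A_before = Σ Sᵢαᵢ = 6.9·0.03 + 745.2·0.50 + 745.2·0.01 + 1245.1·0.99 = 1612.908 sabins.
Treatment contributes 752.3·0.81 = 609.363 sabins.
New total A_after = 2222.271 sabins.
Reduction = 10 log₁₀(A_after/A_before) = 10 log₁₀(1.3778) = 1.4 dB.

1.4 dB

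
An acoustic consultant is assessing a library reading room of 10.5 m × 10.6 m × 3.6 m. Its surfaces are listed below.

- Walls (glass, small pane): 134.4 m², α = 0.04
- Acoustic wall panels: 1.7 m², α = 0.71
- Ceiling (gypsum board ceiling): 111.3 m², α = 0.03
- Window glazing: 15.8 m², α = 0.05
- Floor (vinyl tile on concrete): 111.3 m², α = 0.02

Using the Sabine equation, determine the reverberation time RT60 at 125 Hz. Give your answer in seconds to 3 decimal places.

4.986 s

Equivalent absorption area: A = 134.4×0.04 + 1.7×0.71 + 111.3×0.03 + 15.8×0.05 + 111.3×0.02 = 12.938 m².
V = 10.5·10.6·3.6 = 400.68 m³.
RT60 = 0.161 · V / A = 0.161 × 400.68 / 12.938 = 4.986 s.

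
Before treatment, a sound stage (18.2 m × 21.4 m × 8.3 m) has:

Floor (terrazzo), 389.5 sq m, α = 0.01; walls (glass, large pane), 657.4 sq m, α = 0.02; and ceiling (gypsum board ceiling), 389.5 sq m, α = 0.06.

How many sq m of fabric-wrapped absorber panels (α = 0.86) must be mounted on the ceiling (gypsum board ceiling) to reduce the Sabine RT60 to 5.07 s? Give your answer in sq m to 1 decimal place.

Equivalent absorption area: A₁ = 389.5·0.01 + 657.4·0.02 + 389.5·0.06 = 40.413 sq m.
V = 3232.684 m³. Target absorption A₂ = 0.161 × 3232.684 / 5.07 = 102.655 sabins.
ΔA needed = 102.655 − 40.413 = 62.242 sabins.
Each sq m of panel replacing the ceiling (gypsum board ceiling) adds (0.86 − 0.06) = 0.80 sabins.
Area = ΔA/Δα = 62.242/0.80 = 77.8 sq m.

77.8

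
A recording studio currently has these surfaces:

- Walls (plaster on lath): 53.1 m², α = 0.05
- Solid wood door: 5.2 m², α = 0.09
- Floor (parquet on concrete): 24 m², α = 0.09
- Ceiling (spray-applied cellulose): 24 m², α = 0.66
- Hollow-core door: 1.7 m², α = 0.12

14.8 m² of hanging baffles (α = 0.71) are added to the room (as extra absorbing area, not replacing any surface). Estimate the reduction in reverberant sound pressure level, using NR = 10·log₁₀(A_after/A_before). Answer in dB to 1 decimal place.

1.7 dB

Summing Sᵢαᵢ: 2.655 + 0.468 + 2.160 + 15.840 + 0.204 → A_before = 21.327 sabins.
Treatment contributes 14.8·0.71 = 10.508 sabins.
A_after = 21.327 + 10.508 = 31.835 sabins.
NR = 10·log₁₀(31.835/21.327) = 1.7 dB.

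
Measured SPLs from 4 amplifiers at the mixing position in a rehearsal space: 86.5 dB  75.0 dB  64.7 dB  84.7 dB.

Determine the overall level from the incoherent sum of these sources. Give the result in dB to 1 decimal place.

Converting to relative power and adding: 10^(86.5/10) + 10^(75.0/10) + 10^(64.7/10) + 10^(84.7/10) = 7.764e+08.
L_total = 10·log₁₀(7.764e+08) = 88.9 dB.

88.9 dB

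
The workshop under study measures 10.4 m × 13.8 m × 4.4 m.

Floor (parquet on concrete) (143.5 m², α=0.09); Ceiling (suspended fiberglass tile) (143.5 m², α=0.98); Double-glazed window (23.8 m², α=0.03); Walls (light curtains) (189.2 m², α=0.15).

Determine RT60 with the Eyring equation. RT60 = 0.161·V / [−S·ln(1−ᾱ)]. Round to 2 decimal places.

0.45 seconds

S = Σ Sᵢ = 500.0 m².
Σ(Sᵢαᵢ) = 143.5·0.09 + 143.5·0.98 + 23.8·0.03 + 189.2·0.15 = 182.639.
ᾱ = 182.639 / 500.0 = 0.3653.
Eyring denominator: −S ln(1−ᾱ) = 227.301.
V = 10.4 × 13.8 × 4.4 = 631.488 m³.
T = 0.161·V/[−S·ln(1−ᾱ)] = 0.161·631.488/227.301 = 0.45 s.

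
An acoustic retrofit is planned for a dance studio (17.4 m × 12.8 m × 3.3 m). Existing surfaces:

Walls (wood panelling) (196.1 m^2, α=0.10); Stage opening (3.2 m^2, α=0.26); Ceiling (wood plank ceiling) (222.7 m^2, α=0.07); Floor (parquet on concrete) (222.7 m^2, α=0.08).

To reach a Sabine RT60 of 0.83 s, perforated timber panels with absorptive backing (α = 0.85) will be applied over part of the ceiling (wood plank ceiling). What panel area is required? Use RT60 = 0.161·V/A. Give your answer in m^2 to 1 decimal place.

113.7

Summing Sᵢαᵢ: 19.610 + 0.832 + 15.589 + 17.816 → A₁ = 53.847 sabins.
Required A₂ = 0.161·734.976/0.83 = 142.568 sabins.
Absorption to add: 142.568 − 53.847 = 88.721 sabins.
Each m^2 of panel replacing the ceiling (wood plank ceiling) adds (0.85 − 0.07) = 0.78 sabins.
Area = ΔA/Δα = 88.721/0.78 = 113.7 m^2.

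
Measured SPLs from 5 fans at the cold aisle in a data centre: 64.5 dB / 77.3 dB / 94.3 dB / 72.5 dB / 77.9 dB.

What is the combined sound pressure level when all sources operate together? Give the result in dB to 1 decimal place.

Converting to relative power and adding: 10^(64.5/10) + 10^(77.3/10) + 10^(94.3/10) + 10^(72.5/10) + 10^(77.9/10) = 2.827e+09.
Back to dB: 10·log₁₀ Σ = 94.5 dB.

94.5 dB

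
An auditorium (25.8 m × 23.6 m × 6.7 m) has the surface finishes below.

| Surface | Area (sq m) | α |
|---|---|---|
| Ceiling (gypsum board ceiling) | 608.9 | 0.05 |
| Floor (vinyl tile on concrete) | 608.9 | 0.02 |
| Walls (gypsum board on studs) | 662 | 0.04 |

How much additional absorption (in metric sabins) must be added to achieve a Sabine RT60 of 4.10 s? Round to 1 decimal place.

A₁ = Σ Sᵢαᵢ = 608.9*0.05 + 608.9*0.02 + 662*0.04 = 69.103 sabins.
For T = 4.10 s, need A₂ = 0.161·V/T = 0.161·4079.496/4.10 = 160.195 sabins.
Shortfall: 160.195 − 69.103 = 91.1 sabins.

91.1 sabins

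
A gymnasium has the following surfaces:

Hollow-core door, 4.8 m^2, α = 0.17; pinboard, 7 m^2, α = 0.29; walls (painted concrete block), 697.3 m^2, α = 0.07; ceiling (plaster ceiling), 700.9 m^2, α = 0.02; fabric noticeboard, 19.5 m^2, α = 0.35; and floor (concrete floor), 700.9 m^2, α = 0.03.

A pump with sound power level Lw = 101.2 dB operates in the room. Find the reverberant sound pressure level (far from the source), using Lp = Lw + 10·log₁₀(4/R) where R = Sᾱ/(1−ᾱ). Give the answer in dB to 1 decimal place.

87.3 dB

A = 93.527 sabins; S = 2130.4 m^2.
ᾱ = 93.527/2130.4 = 0.0439; R = Sᾱ/(1−ᾱ) = 93.527/(1−0.0439) = 97.821 m^2.
Lp = 101.2 + 10·log₁₀(4/97.821) = 101.2 + (-13.88) = 87.3 dB.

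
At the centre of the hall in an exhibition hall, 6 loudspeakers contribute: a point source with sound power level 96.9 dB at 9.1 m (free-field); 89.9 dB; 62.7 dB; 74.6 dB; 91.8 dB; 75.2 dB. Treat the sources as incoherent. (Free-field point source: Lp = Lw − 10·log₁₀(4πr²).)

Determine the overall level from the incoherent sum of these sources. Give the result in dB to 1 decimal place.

94.1 dB

Source at 9.1 m: Lp = 96.9 − 10·log₁₀(4π·9.1²) = 96.9 − 10·log₁₀(1040.621) = 66.7 dB.
Converting to relative power and adding: 10^(66.7/10) + 10^(89.9/10) + 10^(62.7/10) + 10^(74.6/10) + 10^(91.8/10) + 10^(75.2/10) = 2.559e+09.
Combined level = 10 log₁₀(2.559e+09) = 94.1 dB.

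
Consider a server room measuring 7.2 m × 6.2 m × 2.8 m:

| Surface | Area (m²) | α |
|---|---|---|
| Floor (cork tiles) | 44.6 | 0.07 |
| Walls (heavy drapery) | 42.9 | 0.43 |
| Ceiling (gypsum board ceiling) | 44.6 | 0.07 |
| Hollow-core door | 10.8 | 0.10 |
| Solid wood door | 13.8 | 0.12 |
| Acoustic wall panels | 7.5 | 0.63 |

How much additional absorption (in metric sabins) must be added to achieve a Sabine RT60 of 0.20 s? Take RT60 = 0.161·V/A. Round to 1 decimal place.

Total absorption A₁ = 44.6·0.07 + 42.9·0.43 + 44.6·0.07 + 10.8·0.10 + 13.8·0.12 + 7.5·0.63
  = 3.122 + 18.447 + 3.122 + 1.080 + 1.656 + 4.725 = 32.152 m² sabins.
Target A₂ = 0.161·124.992/0.20 = 100.619 sabins (V = 124.992 m³).
ΔA = A₂ − A₁ = 100.619 − 32.152 = 68.5 sabins.

68.5 sabins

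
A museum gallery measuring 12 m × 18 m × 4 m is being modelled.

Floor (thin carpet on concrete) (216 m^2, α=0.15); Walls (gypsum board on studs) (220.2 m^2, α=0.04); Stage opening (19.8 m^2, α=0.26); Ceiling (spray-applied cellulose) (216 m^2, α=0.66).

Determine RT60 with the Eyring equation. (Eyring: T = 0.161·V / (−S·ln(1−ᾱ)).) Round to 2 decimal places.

Total surface area S = 216 + 220.2 + 19.8 + 216 = 672.0 m^2.
Σ(Sᵢαᵢ) = 216·0.15 + 220.2·0.04 + 19.8·0.26 + 216·0.66 = 188.916.
ᾱ = 188.916 / 672.0 = 0.2811.
Eyring denominator: −S ln(1−ᾱ) = 221.782.
V = 12 × 18 × 4 = 864 m³.
T = 0.161·V/[−S·ln(1−ᾱ)] = 0.161·864/221.782 = 0.63 s.

0.63 s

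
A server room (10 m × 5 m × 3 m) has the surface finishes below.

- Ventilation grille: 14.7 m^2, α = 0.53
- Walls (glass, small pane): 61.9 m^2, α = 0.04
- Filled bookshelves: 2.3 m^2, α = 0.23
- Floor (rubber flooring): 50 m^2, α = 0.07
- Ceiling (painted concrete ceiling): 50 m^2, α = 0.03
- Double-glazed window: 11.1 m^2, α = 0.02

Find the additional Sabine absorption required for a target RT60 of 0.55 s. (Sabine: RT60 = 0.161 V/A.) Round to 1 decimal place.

27.9 sabins

Total absorption A₁ = 14.7*0.53 + 61.9*0.04 + 2.3*0.23 + 50*0.07 + 50*0.03 + 11.1*0.02
  = 7.791 + 2.476 + 0.529 + 3.500 + 1.500 + 0.222 = 16.018 m^2 sabins.
For T = 0.55 s, need A₂ = 0.161·V/T = 0.161·150/0.55 = 43.909 sabins.
ΔA = A₂ − A₁ = 43.909 − 16.018 = 27.9 sabins.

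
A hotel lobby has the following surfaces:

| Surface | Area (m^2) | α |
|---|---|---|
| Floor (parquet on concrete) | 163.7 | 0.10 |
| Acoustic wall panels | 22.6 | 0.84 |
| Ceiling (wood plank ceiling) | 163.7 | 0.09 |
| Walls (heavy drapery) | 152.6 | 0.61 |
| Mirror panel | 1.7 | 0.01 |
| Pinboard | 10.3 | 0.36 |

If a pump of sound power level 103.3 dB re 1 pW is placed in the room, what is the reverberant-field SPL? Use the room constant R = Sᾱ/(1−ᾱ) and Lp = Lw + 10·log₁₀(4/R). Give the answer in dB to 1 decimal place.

86.2 dB

A = 146.898 sabins; S = 514.6 m^2.
ᾱ = 0.2855, so room constant R = A/(1−ᾱ) = 205.596 m^2.
Lp = 103.3 + 10·log₁₀(4/205.596) = 103.3 + (-17.11) = 86.2 dB.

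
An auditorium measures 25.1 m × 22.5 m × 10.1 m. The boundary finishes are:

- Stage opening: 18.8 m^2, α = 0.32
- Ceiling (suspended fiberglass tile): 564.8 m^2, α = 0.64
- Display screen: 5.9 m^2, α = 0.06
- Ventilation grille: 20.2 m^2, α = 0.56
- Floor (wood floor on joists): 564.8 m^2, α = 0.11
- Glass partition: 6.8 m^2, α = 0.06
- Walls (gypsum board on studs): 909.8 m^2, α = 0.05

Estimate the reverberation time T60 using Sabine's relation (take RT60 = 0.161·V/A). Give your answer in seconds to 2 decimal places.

1.89 seconds

Equivalent absorption area: A = 18.8*0.32 + 564.8*0.64 + 5.9*0.06 + 20.2*0.56 + 564.8*0.11 + 6.8*0.06 + 909.8*0.05 = 487.180 m^2.
V = 25.1·22.5·10.1 = 5703.975 m³.
T = 0.161 V/A = 0.161·5703.975/487.180 = 1.89 s.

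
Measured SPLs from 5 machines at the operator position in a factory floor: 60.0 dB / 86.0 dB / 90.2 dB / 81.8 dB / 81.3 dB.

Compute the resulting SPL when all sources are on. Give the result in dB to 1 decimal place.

92.4 dB

Σ 10^(Lᵢ/10) = 1.732e+09.
Combined level = 10 log₁₀(1.732e+09) = 92.4 dB.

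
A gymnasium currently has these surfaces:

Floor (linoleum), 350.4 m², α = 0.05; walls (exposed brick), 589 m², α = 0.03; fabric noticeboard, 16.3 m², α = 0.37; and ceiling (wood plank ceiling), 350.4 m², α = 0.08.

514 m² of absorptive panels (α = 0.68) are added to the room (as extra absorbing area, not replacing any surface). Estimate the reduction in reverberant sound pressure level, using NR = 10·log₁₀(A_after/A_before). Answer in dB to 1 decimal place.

Summing Sᵢαᵢ: 17.520 + 17.670 + 6.031 + 28.032 → A_before = 69.253 sabins.
Treatment contributes 514·0.68 = 349.520 sabins.
A_after = 69.253 + 349.520 = 418.773 sabins.
NR = 10·log₁₀(418.773/69.253) = 7.8 dB.

7.8 dB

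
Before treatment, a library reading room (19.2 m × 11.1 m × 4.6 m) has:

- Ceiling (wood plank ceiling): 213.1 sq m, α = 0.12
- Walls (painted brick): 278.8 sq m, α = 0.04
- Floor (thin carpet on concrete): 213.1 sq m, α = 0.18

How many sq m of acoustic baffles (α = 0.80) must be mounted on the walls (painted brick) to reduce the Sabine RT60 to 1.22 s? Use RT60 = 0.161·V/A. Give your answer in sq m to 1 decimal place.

A₁ = Σ Sᵢαᵢ = 213.1·0.12 + 278.8·0.04 + 213.1·0.18 = 75.082 sabins.
V = 980.352 m³. Target absorption A₂ = 0.161 × 980.352 / 1.22 = 129.374 sabins.
ΔA needed = 129.374 − 75.082 = 54.292 sabins.
Net gain per sq m: Δα = 0.80 − 0.04 = 0.76.
Area = ΔA/Δα = 54.292/0.76 = 71.4 sq m.

71.4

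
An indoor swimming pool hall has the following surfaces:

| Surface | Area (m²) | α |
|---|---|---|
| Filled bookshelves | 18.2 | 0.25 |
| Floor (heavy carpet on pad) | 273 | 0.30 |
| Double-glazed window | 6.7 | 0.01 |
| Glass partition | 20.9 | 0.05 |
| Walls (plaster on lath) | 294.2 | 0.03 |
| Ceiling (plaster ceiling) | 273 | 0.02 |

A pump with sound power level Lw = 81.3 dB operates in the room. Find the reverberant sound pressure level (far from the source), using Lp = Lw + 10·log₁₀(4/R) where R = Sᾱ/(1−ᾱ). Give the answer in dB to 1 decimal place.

66.7 dB

Σ(Sᵢαᵢ) = 18.2·0.25 + 273·0.30 + 6.7·0.01 + 20.9·0.05 + 294.2·0.03 + 273·0.02 = 101.848; total area S = 886.0 m².
ᾱ = 101.848/886.0 = 0.1150; R = Sᾱ/(1−ᾱ) = 101.848/(1−0.1150) = 115.082 m².
Lp = Lw + 10 log₁₀(4/R) = 81.3 -14.59 = 66.7 dB.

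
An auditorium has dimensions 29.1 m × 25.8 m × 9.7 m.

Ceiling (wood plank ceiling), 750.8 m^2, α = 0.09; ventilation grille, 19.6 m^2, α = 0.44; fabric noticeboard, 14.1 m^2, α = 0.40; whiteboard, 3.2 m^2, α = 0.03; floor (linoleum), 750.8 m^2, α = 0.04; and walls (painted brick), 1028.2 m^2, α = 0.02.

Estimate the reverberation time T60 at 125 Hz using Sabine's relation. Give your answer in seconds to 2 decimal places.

Equivalent absorption area: A = 750.8*0.09 + 19.6*0.44 + 14.1*0.40 + 3.2*0.03 + 750.8*0.04 + 1028.2*0.02 = 132.528 m^2.
V = 29.1·25.8·9.7 = 7282.566 m³.
T = 0.161 V/A = 0.161·7282.566/132.528 = 8.85 s.

8.85 seconds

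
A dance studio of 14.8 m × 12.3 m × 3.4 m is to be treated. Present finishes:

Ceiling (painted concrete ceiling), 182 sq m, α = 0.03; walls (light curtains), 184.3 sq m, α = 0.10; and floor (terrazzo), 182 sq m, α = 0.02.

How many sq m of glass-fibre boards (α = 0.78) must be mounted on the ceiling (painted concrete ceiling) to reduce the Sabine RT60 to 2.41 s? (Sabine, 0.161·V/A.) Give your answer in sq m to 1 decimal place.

Summing Sᵢαᵢ: 5.460 + 18.430 + 3.640 → A₁ = 27.530 sabins.
V = 618.936 m³. Target absorption A₂ = 0.161 × 618.936 / 2.41 = 41.348 sabins.
ΔA needed = 41.348 − 27.530 = 13.818 sabins.
Each sq m of panel replacing the ceiling (painted concrete ceiling) adds (0.78 − 0.03) = 0.75 sabins.
Panel area = 13.818 / 0.75 = 18.4 sq m.

18.4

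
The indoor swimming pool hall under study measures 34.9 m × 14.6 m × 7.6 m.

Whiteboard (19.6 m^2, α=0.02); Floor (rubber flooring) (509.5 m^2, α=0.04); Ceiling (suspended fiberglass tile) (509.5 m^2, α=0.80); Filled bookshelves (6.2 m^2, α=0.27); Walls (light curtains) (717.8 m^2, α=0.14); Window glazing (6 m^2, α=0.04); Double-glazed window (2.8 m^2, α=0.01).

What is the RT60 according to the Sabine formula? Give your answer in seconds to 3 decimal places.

A = Σ Sᵢαᵢ = 19.6×0.02 + 509.5×0.04 + 509.5×0.80 + 6.2×0.27 + 717.8×0.14 + 6×0.04 + 2.8×0.01 = 530.806 sabins.
Volume V = 34.9 × 14.6 × 7.6 = 3872.504 m³.
Sabine: RT60 = 0.161 × 3872.504 / 530.806 = 1.175 s.

1.175 seconds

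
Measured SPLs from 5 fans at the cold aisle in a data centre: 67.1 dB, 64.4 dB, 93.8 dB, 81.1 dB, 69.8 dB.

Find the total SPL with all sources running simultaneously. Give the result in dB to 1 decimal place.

94.1 dB

Σ 10^(Lᵢ/10) = 2.545e+09.
Combined level = 10 log₁₀(2.545e+09) = 94.1 dB.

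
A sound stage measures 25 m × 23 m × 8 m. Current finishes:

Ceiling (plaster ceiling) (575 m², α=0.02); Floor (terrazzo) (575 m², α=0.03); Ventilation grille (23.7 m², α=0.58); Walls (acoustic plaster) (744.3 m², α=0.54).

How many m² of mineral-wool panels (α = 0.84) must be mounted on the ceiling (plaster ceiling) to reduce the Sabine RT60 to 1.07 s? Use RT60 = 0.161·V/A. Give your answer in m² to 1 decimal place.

Equivalent absorption area: A₁ = 575·0.02 + 575·0.03 + 23.7·0.58 + 744.3·0.54 = 444.418 m².
Required A₂ = 0.161·4600/1.07 = 692.150 sabins.
Absorption to add: 692.150 − 444.418 = 247.732 sabins.
Each m² of panel replacing the ceiling (plaster ceiling) adds (0.84 − 0.02) = 0.82 sabins.
Panel area = 247.732 / 0.82 = 302.1 m².

302.1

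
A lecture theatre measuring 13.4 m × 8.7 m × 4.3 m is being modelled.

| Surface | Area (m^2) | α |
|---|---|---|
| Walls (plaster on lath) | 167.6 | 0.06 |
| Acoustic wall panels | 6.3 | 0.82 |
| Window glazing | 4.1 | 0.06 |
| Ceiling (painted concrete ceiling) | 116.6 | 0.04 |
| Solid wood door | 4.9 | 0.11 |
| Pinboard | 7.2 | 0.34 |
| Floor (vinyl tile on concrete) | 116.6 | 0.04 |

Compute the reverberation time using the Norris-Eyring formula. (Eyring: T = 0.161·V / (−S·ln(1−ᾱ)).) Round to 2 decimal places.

2.81 sec

S = Σ Sᵢ = 423.3 m^2.
Σ(Sᵢαᵢ) = 167.6·0.06 + 6.3·0.82 + 4.1·0.06 + 116.6·0.04 + 4.9·0.11 + 7.2·0.34 + 116.6·0.04 = 27.783.
ᾱ = 27.783 / 423.3 = 0.0656.
−S·ln(1−ᾱ) = −423.3 × ln(1 − 0.0656) = 28.721.
V = 13.4 × 8.7 × 4.3 = 501.294 m³.
T = 0.161·V/[−S·ln(1−ᾱ)] = 0.161·501.294/28.721 = 2.81 s.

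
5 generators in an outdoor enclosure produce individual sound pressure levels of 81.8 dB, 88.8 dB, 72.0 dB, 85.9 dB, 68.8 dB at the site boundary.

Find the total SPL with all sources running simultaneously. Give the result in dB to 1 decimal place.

Sum in the linear (power) domain: Σ 10^(Lᵢ/10) = 10^(81.8/10) + 10^(88.8/10) + 10^(72.0/10) + 10^(85.9/10) + 10^(68.8/10) = 1.322e+09.
L_total = 10·log₁₀(1.322e+09) = 91.2 dB.

91.2 dB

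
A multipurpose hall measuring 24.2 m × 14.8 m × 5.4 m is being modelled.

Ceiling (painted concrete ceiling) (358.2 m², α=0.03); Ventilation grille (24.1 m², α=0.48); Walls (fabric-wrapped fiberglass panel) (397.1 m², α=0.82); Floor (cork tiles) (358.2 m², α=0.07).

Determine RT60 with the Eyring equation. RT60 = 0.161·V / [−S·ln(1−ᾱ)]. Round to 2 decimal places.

0.69 seconds

S = Σ Sᵢ = 1137.6 m².
Absorption A = 358.2×0.03 + 24.1×0.48 + 397.1×0.82 + 358.2×0.07 = 373.010 sabins.
Mean coefficient ᾱ = A/S = 0.3279.
−S·ln(1−ᾱ) = −1137.6 × ln(1 − 0.3279) = 452.023.
V = 24.2 × 14.8 × 5.4 = 1934.064 m³.
RT60 = 0.161 × 1934.064 / 452.023 = 0.69 s.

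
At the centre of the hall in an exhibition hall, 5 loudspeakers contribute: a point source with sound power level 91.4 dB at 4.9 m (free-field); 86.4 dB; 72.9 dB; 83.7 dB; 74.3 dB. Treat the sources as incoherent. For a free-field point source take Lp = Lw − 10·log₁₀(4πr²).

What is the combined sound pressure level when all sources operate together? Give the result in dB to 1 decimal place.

Source at 4.9 m: Lp = 91.4 − 10·log₁₀(4π·4.9²) = 91.4 − 10·log₁₀(301.719) = 66.6 dB.
Σ 10^(Lᵢ/10) = 7.219e+08.
Combined level = 10 log₁₀(7.219e+08) = 88.6 dB.

88.6 dB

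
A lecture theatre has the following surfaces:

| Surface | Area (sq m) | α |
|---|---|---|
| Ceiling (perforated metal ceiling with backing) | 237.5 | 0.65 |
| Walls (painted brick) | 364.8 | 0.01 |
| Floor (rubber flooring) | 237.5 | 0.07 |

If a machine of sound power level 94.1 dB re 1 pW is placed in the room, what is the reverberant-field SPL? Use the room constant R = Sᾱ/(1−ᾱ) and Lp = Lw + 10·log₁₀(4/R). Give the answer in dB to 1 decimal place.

76.7 dB

A = 174.648 sabins; S = 839.8 sq m.
ᾱ = 0.2080, so room constant R = A/(1−ᾱ) = 220.515 sq m.
Lp = 94.1 + 10·log₁₀(4/220.515) = 94.1 + (-17.41) = 76.7 dB.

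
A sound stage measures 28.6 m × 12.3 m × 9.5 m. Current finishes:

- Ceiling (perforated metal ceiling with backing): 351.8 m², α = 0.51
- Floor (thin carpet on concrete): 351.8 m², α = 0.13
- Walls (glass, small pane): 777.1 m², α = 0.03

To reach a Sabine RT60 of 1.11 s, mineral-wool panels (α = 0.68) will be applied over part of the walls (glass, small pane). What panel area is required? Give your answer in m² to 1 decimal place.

363.5

Equivalent absorption area: A₁ = 351.8·0.51 + 351.8·0.13 + 777.1·0.03 = 248.465 m².
V = 3341.91 m³. Target absorption A₂ = 0.161 × 3341.91 / 1.11 = 484.727 sabins.
ΔA needed = 484.727 − 248.465 = 236.262 sabins.
Each m² of panel replacing the walls (glass, small pane) adds (0.68 − 0.03) = 0.65 sabins.
Area = ΔA/Δα = 236.262/0.65 = 363.5 m².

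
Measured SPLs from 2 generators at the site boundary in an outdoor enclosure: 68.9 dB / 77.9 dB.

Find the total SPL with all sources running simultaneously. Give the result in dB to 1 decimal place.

78.4 dB

Converting to relative power and adding: 10^(68.9/10) + 10^(77.9/10) = 6.942e+07.
Back to dB: 10·log₁₀ Σ = 78.4 dB.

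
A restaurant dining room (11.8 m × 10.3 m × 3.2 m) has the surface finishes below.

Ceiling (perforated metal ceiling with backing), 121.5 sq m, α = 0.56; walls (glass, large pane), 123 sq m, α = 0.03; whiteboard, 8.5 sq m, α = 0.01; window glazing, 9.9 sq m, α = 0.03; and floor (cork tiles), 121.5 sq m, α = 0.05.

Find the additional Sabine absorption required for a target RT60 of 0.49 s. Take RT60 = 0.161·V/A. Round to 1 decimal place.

49.6 sabins

Total absorption A₁ = 121.5×0.56 + 123×0.03 + 8.5×0.01 + 9.9×0.03 + 121.5×0.05
  = 68.040 + 3.690 + 0.085 + 0.297 + 6.075 = 78.187 sq m sabins.
For T = 0.49 s, need A₂ = 0.161·V/T = 0.161·388.928/0.49 = 127.791 sabins.
Additional absorption ΔA = 127.791 − 78.187 = 49.6 sabins.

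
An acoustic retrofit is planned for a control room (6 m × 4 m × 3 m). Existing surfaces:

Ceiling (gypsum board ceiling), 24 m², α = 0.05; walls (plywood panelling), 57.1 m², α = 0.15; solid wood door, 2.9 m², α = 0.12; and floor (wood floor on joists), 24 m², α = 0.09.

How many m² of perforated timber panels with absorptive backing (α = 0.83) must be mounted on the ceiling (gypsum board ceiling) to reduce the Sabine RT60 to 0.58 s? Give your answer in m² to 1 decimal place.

Summing Sᵢαᵢ: 1.200 + 8.565 + 0.348 + 2.160 → A₁ = 12.273 sabins.
Required A₂ = 0.161·72/0.58 = 19.986 sabins.
Absorption to add: 19.986 − 12.273 = 7.713 sabins.
Net gain per m²: Δα = 0.83 − 0.05 = 0.78.
Panel area = 7.713 / 0.78 = 9.9 m².

9.9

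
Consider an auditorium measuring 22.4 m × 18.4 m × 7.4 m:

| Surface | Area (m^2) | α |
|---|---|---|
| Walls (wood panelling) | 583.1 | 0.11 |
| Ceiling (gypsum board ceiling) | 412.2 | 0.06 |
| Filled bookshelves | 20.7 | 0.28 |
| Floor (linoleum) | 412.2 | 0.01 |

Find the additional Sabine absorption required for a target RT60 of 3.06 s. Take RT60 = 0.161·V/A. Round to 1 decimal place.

Total absorption A₁ = 583.1·0.11 + 412.2·0.06 + 20.7·0.28 + 412.2·0.01
  = 64.141 + 24.732 + 5.796 + 4.122 = 98.791 m^2 sabins.
Target A₂ = 0.161·3049.984/3.06 = 160.473 sabins (V = 3049.984 m³).
ΔA = A₂ − A₁ = 160.473 − 98.791 = 61.7 sabins.

61.7 sabins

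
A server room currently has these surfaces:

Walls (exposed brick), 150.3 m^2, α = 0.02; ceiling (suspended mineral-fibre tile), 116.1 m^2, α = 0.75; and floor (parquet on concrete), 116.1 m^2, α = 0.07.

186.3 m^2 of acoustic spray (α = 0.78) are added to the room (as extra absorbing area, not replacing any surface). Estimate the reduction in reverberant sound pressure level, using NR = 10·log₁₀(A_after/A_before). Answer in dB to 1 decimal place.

A_before = Σ Sᵢαᵢ = 150.3·0.02 + 116.1·0.75 + 116.1·0.07 = 98.208 sabins.
Added absorption = 186.3 × 0.78 = 145.314 sabins.
New total A_after = 243.522 sabins.
Reduction = 10 log₁₀(A_after/A_before) = 10 log₁₀(2.4797) = 3.9 dB.

3.9 dB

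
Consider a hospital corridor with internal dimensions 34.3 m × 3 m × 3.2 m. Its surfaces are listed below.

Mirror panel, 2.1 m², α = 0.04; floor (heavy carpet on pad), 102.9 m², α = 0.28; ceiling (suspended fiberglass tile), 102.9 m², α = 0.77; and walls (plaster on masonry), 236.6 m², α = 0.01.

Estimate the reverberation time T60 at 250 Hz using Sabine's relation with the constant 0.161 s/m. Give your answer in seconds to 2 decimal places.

0.48 sec

Total absorption A = 2.1*0.04 + 102.9*0.28 + 102.9*0.77 + 236.6*0.01
  = 0.084 + 28.812 + 79.233 + 2.366 = 110.495 m² sabins.
Volume V = 34.3 × 3 × 3.2 = 329.28 m³.
Sabine: RT60 = 0.161 × 329.28 / 110.495 = 0.48 s.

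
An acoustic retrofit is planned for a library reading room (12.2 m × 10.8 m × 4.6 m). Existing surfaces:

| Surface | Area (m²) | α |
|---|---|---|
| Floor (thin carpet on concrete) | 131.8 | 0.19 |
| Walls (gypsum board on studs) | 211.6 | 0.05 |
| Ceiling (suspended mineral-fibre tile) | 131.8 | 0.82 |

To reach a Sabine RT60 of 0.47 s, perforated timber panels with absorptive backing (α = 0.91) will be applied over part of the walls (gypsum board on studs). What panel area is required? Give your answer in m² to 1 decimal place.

74.3

Equivalent absorption area: A₁ = 131.8*0.19 + 211.6*0.05 + 131.8*0.82 = 143.698 m².
Required A₂ = 0.161·606.096/0.47 = 207.620 sabins.
Absorption to add: 207.620 − 143.698 = 63.922 sabins.
Each m² of panel replacing the walls (gypsum board on studs) adds (0.91 − 0.05) = 0.86 sabins.
Area = ΔA/Δα = 63.922/0.86 = 74.3 m².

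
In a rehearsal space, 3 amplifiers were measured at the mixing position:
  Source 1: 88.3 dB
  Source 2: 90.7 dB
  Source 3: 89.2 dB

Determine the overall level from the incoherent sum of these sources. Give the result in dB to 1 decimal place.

Converting to relative power and adding: 10^(88.3/10) + 10^(90.7/10) + 10^(89.2/10) = 2.683e+09.
Back to dB: 10·log₁₀ Σ = 94.3 dB.

94.3 dB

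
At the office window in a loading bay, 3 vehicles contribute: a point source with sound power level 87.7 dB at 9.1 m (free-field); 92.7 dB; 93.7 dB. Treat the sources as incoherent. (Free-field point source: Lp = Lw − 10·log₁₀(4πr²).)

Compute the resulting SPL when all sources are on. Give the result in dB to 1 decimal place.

96.2 dB

Source at 9.1 m: Lp = 87.7 − 10·log₁₀(4π·9.1²) = 87.7 − 10·log₁₀(1040.621) = 57.5 dB.
Converting to relative power and adding: 10^(57.5/10) + 10^(92.7/10) + 10^(93.7/10) = 4.207e+09.
Combined level = 10 log₁₀(4.207e+09) = 96.2 dB.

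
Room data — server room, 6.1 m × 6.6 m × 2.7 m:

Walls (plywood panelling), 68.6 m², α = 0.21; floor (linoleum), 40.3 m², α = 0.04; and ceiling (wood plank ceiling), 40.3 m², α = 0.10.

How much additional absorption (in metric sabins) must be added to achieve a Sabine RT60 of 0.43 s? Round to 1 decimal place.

Summing Sᵢαᵢ: 14.406 + 1.612 + 4.030 → A₁ = 20.048 sabins.
For T = 0.43 s, need A₂ = 0.161·V/T = 0.161·108.702/0.43 = 40.700 sabins.
Shortfall: 40.700 − 20.048 = 20.7 sabins.

20.7 sabins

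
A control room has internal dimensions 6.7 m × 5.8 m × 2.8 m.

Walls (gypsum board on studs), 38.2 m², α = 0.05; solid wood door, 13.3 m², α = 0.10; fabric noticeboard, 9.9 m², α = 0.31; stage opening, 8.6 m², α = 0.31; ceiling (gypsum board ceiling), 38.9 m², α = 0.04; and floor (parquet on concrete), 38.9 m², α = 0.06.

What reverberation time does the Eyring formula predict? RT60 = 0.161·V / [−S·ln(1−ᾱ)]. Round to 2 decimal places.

S = Σ Sᵢ = 147.8 m².
Absorption A = 38.2·0.05 + 13.3·0.10 + 9.9·0.31 + 8.6·0.31 + 38.9·0.04 + 38.9·0.06 = 12.865 sabins.
Mean coefficient ᾱ = A/S = 0.0870.
−S·ln(1−ᾱ) = −147.8 × ln(1 − 0.0870) = 13.453.
V = 6.7 × 5.8 × 2.8 = 108.808 m³.
RT60 = 0.161 × 108.808 / 13.453 = 1.30 s.

1.30 sec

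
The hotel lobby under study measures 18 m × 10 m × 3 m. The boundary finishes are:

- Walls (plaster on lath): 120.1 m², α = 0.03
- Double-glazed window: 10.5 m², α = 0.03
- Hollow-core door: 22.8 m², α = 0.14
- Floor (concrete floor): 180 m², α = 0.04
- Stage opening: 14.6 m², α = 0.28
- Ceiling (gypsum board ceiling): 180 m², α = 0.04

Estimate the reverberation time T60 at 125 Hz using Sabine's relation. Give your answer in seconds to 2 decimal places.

Equivalent absorption area: A = 120.1×0.03 + 10.5×0.03 + 22.8×0.14 + 180×0.04 + 14.6×0.28 + 180×0.04 = 25.598 m².
V = 18·10·3 = 540 m³.
RT60 = 0.161 · V / A = 0.161 × 540 / 25.598 = 3.40 s.

3.40 s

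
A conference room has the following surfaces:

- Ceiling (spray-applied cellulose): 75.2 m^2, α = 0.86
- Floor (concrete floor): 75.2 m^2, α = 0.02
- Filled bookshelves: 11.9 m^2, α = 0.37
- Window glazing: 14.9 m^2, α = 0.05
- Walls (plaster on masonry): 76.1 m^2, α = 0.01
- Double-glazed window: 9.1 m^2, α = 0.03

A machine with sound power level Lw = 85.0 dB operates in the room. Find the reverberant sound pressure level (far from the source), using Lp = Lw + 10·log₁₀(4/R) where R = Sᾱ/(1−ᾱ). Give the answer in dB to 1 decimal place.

71.0 dB

Σ(Sᵢαᵢ) = 75.2×0.86 + 75.2×0.02 + 11.9×0.37 + 14.9×0.05 + 76.1×0.01 + 9.1×0.03 = 72.358; total area S = 262.4 m^2.
ᾱ = 72.358/262.4 = 0.2758; R = Sᾱ/(1−ᾱ) = 72.358/(1−0.2758) = 99.914 m^2.
Lp = 85.0 + 10·log₁₀(4/99.914) = 85.0 + (-13.98) = 71.0 dB.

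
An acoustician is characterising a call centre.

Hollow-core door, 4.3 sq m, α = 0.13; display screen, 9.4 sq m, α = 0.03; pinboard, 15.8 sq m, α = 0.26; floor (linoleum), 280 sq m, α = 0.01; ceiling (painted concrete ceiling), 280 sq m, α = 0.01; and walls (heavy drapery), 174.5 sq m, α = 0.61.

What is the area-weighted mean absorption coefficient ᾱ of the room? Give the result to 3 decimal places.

0.153

S = Σ Sᵢ = 4.3 + 9.4 + 15.8 + 280 + 280 + 174.5 = 764.0 sq m.
Weighted sum Σ Sα = 116.994.
ᾱ = A/S = 0.153.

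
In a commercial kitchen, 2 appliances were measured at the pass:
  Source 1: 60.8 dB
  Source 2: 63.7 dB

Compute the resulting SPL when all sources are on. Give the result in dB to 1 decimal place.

65.5 dB

Sum in the linear (power) domain: Σ 10^(Lᵢ/10) = 10^(60.8/10) + 10^(63.7/10) = 3.546e+06.
Combined level = 10 log₁₀(3.546e+06) = 65.5 dB.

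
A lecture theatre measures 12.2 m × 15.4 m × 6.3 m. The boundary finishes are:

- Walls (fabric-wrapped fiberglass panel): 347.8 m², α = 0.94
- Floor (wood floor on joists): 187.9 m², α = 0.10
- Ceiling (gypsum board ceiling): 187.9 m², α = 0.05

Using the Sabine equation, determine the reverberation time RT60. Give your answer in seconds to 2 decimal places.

0.54 seconds

Total absorption A = 347.8*0.94 + 187.9*0.10 + 187.9*0.05
  = 326.932 + 18.790 + 9.395 = 355.117 m² sabins.
V = 12.2·15.4·6.3 = 1183.644 m³.
RT60 = 0.161 · V / A = 0.161 × 1183.644 / 355.117 = 0.54 s.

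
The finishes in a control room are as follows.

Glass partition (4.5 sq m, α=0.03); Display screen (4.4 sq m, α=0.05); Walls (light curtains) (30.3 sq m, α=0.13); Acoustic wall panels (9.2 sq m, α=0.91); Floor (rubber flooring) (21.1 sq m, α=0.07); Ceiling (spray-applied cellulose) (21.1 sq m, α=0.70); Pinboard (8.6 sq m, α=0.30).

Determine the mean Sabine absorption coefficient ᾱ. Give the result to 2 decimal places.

0.32

S = Σ Sᵢ = 4.5 + 4.4 + 30.3 + 9.2 + 21.1 + 21.1 + 8.6 = 99.2 sq m.
Σ(Sᵢαᵢ) = 4.5×0.03 + 4.4×0.05 + 30.3×0.13 + 9.2×0.91 + 21.1×0.07 + 21.1×0.70 + 8.6×0.30 = 31.493.
ᾱ = A/S = 0.32.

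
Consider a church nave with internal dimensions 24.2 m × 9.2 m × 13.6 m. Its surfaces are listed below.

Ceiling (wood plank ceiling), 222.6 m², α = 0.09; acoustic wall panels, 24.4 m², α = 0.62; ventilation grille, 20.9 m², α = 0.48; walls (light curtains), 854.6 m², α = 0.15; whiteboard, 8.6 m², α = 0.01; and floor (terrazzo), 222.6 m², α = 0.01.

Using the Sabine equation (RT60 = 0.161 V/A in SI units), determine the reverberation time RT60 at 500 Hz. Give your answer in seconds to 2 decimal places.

Summing Sᵢαᵢ: 20.034 + 15.128 + 10.032 + 128.190 + 0.086 + 2.226 → A = 175.696 sabins.
Volume V = 24.2 × 9.2 × 13.6 = 3027.904 m³.
Sabine: RT60 = 0.161 × 3027.904 / 175.696 = 2.77 s.

2.77 s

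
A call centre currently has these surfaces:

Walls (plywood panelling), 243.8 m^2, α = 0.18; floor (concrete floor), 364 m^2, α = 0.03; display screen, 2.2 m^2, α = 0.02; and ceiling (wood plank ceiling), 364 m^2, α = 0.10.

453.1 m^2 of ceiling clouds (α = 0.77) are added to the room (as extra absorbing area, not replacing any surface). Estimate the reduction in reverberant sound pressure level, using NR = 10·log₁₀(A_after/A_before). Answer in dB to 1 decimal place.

Summing Sᵢαᵢ: 43.884 + 10.920 + 0.044 + 36.400 → A_before = 91.248 sabins.
Added absorption = 453.1 × 0.77 = 348.887 sabins.
New total A_after = 440.135 sabins.
NR = 10·log₁₀(440.135/91.248) = 6.8 dB.

6.8 dB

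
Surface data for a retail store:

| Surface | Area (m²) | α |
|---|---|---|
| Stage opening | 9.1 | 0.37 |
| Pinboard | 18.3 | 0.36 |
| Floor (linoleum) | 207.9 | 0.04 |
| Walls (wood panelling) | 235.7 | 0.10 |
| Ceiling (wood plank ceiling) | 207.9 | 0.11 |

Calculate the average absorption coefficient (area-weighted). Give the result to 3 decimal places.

S = Σ Sᵢ = 9.1 + 18.3 + 207.9 + 235.7 + 207.9 = 678.9 m².
Σ(Sᵢαᵢ) = 9.1·0.37 + 18.3·0.36 + 207.9·0.04 + 235.7·0.10 + 207.9·0.11 = 64.710.
ᾱ = A/S = 0.095.

0.095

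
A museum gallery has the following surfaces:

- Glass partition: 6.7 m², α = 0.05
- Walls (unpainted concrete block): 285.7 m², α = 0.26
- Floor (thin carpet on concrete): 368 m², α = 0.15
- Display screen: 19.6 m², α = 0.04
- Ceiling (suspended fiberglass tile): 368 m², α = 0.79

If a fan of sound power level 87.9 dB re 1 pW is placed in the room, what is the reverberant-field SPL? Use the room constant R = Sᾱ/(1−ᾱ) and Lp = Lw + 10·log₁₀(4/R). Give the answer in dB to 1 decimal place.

65.4 dB

A = 421.321 sabins; S = 1048.0 m².
ᾱ = 421.321/1048.0 = 0.4020; R = Sᾱ/(1−ᾱ) = 421.321/(1−0.4020) = 704.550 m².
Lp = Lw + 10 log₁₀(4/R) = 87.9 -22.46 = 65.4 dB.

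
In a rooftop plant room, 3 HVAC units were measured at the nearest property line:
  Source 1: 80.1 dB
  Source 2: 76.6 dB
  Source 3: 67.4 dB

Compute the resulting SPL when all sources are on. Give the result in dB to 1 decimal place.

81.9 dB

Sum in the linear (power) domain: Σ 10^(Lᵢ/10) = 10^(80.1/10) + 10^(76.6/10) + 10^(67.4/10) = 1.535e+08.
L_total = 10·log₁₀(1.535e+08) = 81.9 dB.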